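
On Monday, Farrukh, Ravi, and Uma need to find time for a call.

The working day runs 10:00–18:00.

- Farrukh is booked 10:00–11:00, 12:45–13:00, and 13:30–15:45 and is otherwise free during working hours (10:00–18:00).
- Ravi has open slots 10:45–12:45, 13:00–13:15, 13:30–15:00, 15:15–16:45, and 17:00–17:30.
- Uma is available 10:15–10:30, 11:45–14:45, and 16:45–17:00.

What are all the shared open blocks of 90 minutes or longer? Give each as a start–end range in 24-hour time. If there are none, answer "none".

none

Farrukh free within 10:00–18:00: 11:00–12:45, 13:00–13:30, 15:45–18:00.
Farrukh ∩ Ravi: 11:00–12:45, 13:00–13:15, 15:45–16:45, 17:00–17:30.
Farrukh ∩ Ravi ∩ Uma: 11:45–12:45, 13:00–13:15.
Windows ≥ 90 min: (none).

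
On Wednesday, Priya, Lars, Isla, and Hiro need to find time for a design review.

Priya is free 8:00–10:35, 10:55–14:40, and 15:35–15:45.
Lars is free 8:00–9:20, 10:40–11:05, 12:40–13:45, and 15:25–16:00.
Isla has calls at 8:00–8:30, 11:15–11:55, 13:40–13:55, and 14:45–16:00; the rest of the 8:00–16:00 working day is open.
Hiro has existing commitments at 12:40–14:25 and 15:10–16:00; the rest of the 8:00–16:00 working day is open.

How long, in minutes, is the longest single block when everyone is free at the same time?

50 minutes

Isla free within 08:00–16:00: 08:30–11:15, 11:55–13:40, 13:55–14:45.
Hiro free within 08:00–16:00: 08:00–12:40, 14:25–15:10.
Priya ∩ Lars: 08:00–09:20, 10:55–11:05, 12:40–13:45, 15:35–15:45.
Priya ∩ Lars ∩ Isla: 08:30–09:20, 10:55–11:05, 12:40–13:40.
Priya ∩ Lars ∩ Isla ∩ Hiro: 08:30–09:20, 10:55–11:05.
Common window lengths: 50, 10 min; longest is 50.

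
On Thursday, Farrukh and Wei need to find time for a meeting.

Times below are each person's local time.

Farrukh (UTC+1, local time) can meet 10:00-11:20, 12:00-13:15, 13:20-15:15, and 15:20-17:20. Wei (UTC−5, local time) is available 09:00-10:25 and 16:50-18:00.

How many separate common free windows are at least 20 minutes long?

1

Farrukh → UTC: 09:00–10:20, 11:00–12:15, 12:20–14:15, 14:20–16:20.
Wei → UTC: 14:00–15:25, 21:50–23:00.
Farrukh ∩ Wei: 14:00–14:15, 14:20–15:25.
Windows ≥ 20 min: 14:20–15:25.
That's 1 window.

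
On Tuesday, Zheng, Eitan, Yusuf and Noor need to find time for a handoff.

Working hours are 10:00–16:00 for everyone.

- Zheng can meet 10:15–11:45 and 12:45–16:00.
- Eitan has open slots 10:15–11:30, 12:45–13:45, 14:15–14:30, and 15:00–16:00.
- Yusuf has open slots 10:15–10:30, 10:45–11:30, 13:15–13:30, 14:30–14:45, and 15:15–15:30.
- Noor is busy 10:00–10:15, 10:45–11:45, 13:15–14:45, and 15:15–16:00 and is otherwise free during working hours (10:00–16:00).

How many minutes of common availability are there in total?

Noor free within 10:00–16:00: 10:15–10:45, 11:45–13:15, 14:45–15:15.
Zheng ∩ Eitan: 10:15–11:30, 12:45–13:45, 14:15–14:30, 15:00–16:00.
Zheng ∩ Eitan ∩ Yusuf: 10:15–10:30, 10:45–11:30, 13:15–13:30, 15:15–15:30.
Zheng ∩ Eitan ∩ Yusuf ∩ Noor: 10:15–10:30.
Total common minutes: 15.

15 minutes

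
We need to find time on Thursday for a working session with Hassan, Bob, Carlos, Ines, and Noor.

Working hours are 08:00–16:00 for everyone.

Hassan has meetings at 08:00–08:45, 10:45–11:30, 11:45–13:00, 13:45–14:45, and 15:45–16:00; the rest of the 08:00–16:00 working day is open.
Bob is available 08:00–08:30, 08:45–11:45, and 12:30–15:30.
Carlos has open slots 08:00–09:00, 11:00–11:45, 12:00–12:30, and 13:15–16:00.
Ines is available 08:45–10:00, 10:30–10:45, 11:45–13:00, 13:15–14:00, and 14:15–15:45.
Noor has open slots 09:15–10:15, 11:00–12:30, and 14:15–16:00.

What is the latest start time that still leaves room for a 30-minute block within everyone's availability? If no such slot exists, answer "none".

Hassan free within 08:00–16:00: 08:45–10:45, 11:30–11:45, 13:00–13:45, 14:45–15:45.
Hassan ∩ Bob: 08:45–10:45, 11:30–11:45, 13:00–13:45, 14:45–15:30.
Hassan ∩ Bob ∩ Carlos: 08:45–09:00, 11:30–11:45, 13:15–13:45, 14:45–15:30.
Hassan ∩ Bob ∩ Carlos ∩ Ines: 08:45–09:00, 13:15–13:45, 14:45–15:30.
Hassan ∩ Bob ∩ Carlos ∩ Ines ∩ Noor: 14:45–15:30.
Windows ≥ 30 min: 14:45–15:30.
Latest start in the last window 14:45–15:30 is 15:30 − 30 min = 15:00.

15:00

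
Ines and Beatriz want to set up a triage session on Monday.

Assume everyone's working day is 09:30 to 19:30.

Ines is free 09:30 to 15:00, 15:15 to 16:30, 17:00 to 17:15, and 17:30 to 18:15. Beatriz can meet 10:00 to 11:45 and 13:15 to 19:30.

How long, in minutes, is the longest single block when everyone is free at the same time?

105 minutes

Ines ∩ Beatriz: 10:00–11:45, 13:15–15:00, 15:15–16:30, 17:00–17:15, 17:30–18:15.
Common window lengths: 105, 105, 75, 15, 45 min; longest is 105.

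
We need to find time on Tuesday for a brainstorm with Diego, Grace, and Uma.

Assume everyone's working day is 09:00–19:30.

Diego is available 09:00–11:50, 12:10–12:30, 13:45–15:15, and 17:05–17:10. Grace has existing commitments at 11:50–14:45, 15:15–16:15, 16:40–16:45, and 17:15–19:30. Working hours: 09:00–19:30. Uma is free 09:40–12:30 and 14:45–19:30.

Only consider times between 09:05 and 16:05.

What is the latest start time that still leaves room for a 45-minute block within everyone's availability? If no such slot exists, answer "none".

11:05

Grace free within 09:00–19:30: 09:00–11:50, 14:45–15:15, 16:15–16:40, 16:45–17:15.
Diego ∩ Grace: 09:00–11:50, 14:45–15:15, 17:05–17:10.
Diego ∩ Grace ∩ Uma: 09:40–11:50, 14:45–15:15, 17:05–17:10.
Restricted to 09:05–16:05: 09:40–11:50, 14:45–15:15.
Windows ≥ 45 min: 09:40–11:50.
Latest start in the last window 09:40–11:50 is 11:50 − 45 min = 11:05.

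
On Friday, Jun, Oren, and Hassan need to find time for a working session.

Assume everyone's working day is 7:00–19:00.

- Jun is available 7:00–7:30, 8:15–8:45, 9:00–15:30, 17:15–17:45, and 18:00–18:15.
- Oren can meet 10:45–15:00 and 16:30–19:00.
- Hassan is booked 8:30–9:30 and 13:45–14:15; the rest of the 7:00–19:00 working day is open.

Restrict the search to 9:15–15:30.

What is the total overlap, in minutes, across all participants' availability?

225 minutes

Hassan free within 07:00–19:00: 07:00–08:30, 09:30–13:45, 14:15–19:00.
Jun ∩ Oren: 10:45–15:00, 17:15–17:45, 18:00–18:15.
Jun ∩ Oren ∩ Hassan: 10:45–13:45, 14:15–15:00, 17:15–17:45, 18:00–18:15.
Restricted to 09:15–15:30: 10:45–13:45, 14:15–15:00.
Total common minutes: 180 + 45 = 225.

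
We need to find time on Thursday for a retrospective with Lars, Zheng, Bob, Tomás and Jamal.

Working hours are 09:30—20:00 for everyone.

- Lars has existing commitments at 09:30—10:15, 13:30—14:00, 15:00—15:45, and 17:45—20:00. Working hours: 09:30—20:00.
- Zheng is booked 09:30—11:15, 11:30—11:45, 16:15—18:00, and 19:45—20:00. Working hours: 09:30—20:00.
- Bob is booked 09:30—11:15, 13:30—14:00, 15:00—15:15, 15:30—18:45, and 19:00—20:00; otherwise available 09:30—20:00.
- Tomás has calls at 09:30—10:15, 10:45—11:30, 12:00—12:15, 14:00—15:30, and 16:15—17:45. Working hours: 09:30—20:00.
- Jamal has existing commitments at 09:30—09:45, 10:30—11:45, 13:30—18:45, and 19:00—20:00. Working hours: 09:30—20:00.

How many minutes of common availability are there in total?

90 minutes

Lars free within 09:30–20:00: 10:15–13:30, 14:00–15:00, 15:45–17:45.
Zheng free within 09:30–20:00: 11:15–11:30, 11:45–16:15, 18:00–19:45.
Bob free within 09:30–20:00: 11:15–13:30, 14:00–15:00, 15:15–15:30, 18:45–19:00.
Tomás free within 09:30–20:00: 10:15–10:45, 11:30–12:00, 12:15–14:00, 15:30–16:15, 17:45–20:00.
Jamal free within 09:30–20:00: 09:45–10:30, 11:45–13:30, 18:45–19:00.
Lars ∩ Zheng: 11:15–11:30, 11:45–13:30, 14:00–15:00, 15:45–16:15.
Lars ∩ Zheng ∩ Bob: 11:15–11:30, 11:45–13:30, 14:00–15:00.
Lars ∩ Zheng ∩ Bob ∩ Tomás: 11:45–12:00, 12:15–13:30.
Lars ∩ Zheng ∩ Bob ∩ Tomás ∩ Jamal: 11:45–12:00, 12:15–13:30.
Total common minutes: 15 + 75 = 90.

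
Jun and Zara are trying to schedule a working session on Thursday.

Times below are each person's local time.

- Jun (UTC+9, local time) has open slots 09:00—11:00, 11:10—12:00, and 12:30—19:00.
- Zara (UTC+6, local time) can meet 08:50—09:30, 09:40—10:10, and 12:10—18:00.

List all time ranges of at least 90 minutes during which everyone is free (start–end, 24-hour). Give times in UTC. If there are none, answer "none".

Jun → UTC: 00:00–02:00, 02:10–03:00, 03:30–10:00.
Zara → UTC: 02:50–03:30, 03:40–04:10, 06:10–12:00.
Jun ∩ Zara: 02:50–03:00, 03:40–04:10, 06:10–10:00.
Windows ≥ 90 min: 06:10–10:00.

06:10–10:00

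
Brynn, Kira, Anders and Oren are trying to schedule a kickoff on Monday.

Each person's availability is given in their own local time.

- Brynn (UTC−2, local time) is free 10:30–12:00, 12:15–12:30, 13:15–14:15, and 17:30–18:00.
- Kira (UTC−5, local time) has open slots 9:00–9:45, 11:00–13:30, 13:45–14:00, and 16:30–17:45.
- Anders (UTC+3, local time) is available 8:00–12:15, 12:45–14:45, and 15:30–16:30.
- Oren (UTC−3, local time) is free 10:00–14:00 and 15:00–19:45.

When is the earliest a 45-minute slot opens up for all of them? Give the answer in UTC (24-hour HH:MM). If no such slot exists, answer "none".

Brynn → UTC: 12:30–14:00, 14:15–14:30, 15:15–16:15, 19:30–20:00.
Kira → UTC: 14:00–14:45, 16:00–18:30, 18:45–19:00, 21:30–22:45.
Anders → UTC: 05:00–09:15, 09:45–11:45, 12:30–13:30.
Oren → UTC: 13:00–17:00, 18:00–22:45.
Brynn ∩ Kira: 14:15–14:30, 16:00–16:15.
Brynn ∩ Kira ∩ Anders: (none).
Brynn ∩ Kira ∩ Anders ∩ Oren: (none).
Windows ≥ 45 min: (none).

none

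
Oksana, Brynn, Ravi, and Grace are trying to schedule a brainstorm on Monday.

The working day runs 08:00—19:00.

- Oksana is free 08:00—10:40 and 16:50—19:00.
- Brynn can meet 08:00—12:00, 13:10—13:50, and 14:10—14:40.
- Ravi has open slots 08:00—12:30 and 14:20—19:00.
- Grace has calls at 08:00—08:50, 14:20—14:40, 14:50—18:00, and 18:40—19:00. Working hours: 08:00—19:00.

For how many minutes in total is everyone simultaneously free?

110 minutes

Grace free within 08:00–19:00: 08:50–14:20, 14:40–14:50, 18:00–18:40.
Oksana ∩ Brynn: 08:00–10:40.
Oksana ∩ Brynn ∩ Ravi: 08:00–10:40.
Oksana ∩ Brynn ∩ Ravi ∩ Grace: 08:50–10:40.
Total common minutes: 110.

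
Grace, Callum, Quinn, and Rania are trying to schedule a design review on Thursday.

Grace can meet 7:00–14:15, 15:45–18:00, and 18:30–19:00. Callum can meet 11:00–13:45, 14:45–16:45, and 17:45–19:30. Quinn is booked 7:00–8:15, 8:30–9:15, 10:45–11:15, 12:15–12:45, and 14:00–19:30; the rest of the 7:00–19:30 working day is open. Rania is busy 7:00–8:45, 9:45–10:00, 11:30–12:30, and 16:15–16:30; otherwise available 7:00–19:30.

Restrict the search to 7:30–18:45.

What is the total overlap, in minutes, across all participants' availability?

75 minutes

Quinn free within 07:00–19:30: 08:15–08:30, 09:15–10:45, 11:15–12:15, 12:45–14:00.
Rania free within 07:00–19:30: 08:45–09:45, 10:00–11:30, 12:30–16:15, 16:30–19:30.
Grace ∩ Callum: 11:00–13:45, 15:45–16:45, 17:45–18:00, 18:30–19:00.
Grace ∩ Callum ∩ Quinn: 11:15–12:15, 12:45–13:45.
Grace ∩ Callum ∩ Quinn ∩ Rania: 11:15–11:30, 12:45–13:45.
Restricted to 07:30–18:45: 11:15–11:30, 12:45–13:45.
Total common minutes: 15 + 60 = 75.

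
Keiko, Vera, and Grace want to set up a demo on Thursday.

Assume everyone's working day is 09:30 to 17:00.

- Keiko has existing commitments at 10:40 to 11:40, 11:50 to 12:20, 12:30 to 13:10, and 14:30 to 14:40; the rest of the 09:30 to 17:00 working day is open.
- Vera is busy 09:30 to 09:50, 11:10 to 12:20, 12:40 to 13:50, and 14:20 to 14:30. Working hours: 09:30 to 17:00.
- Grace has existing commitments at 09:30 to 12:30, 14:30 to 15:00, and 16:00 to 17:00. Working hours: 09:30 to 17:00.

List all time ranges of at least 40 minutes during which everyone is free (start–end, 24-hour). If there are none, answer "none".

15:00–16:00

Keiko free within 09:30–17:00: 09:30–10:40, 11:40–11:50, 12:20–12:30, 13:10–14:30, 14:40–17:00.
Vera free within 09:30–17:00: 09:50–11:10, 12:20–12:40, 13:50–14:20, 14:30–17:00.
Grace free within 09:30–17:00: 12:30–14:30, 15:00–16:00.
Keiko ∩ Vera: 09:50–10:40, 12:20–12:30, 13:50–14:20, 14:40–17:00.
Keiko ∩ Vera ∩ Grace: 13:50–14:20, 15:00–16:00.
Windows ≥ 40 min: 15:00–16:00.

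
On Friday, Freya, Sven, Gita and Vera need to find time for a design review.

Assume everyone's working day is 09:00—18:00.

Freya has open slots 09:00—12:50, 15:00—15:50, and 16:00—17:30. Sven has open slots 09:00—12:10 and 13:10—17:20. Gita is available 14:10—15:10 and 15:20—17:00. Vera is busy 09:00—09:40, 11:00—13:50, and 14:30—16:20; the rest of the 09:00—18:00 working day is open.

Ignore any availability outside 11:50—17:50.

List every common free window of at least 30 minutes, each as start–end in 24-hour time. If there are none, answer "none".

16:20–17:00

Vera free within 09:00–18:00: 09:40–11:00, 13:50–14:30, 16:20–18:00.
Freya ∩ Sven: 09:00–12:10, 15:00–15:50, 16:00–17:20.
Freya ∩ Sven ∩ Gita: 15:00–15:10, 15:20–15:50, 16:00–17:00.
Freya ∩ Sven ∩ Gita ∩ Vera: 16:20–17:00.
Restricted to 11:50–17:50: 16:20–17:00.
Windows ≥ 30 min: 16:20–17:00.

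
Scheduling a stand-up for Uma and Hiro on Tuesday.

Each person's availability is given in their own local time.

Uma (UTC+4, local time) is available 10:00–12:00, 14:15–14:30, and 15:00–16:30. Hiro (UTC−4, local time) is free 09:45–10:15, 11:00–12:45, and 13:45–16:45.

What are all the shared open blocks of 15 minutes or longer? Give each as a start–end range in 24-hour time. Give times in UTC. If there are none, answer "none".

none

Uma → UTC: 06:00–08:00, 10:15–10:30, 11:00–12:30.
Hiro → UTC: 13:45–14:15, 15:00–16:45, 17:45–20:45.
Uma ∩ Hiro: (none).
Windows ≥ 15 min: (none).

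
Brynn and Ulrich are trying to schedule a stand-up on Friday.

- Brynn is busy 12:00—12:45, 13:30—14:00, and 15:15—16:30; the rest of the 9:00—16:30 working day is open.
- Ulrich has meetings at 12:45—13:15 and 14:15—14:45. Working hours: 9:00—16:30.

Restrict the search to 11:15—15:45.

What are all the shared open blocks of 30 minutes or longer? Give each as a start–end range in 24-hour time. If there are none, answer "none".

Brynn free within 09:00–16:30: 09:00–12:00, 12:45–13:30, 14:00–15:15.
Ulrich free within 09:00–16:30: 09:00–12:45, 13:15–14:15, 14:45–16:30.
Brynn ∩ Ulrich: 09:00–12:00, 13:15–13:30, 14:00–14:15, 14:45–15:15.
Restricted to 11:15–15:45: 11:15–12:00, 13:15–13:30, 14:00–14:15, 14:45–15:15.
Windows ≥ 30 min: 11:15–12:00, 14:45–15:15.

11:15–12:00, 14:45–15:15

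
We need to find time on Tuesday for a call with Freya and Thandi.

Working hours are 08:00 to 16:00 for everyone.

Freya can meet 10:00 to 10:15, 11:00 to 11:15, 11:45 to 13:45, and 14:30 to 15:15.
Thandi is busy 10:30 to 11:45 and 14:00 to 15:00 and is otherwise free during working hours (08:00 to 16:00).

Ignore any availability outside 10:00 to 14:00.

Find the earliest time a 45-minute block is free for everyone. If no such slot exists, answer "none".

11:45

Thandi free within 08:00–16:00: 08:00–10:30, 11:45–14:00, 15:00–16:00.
Freya ∩ Thandi: 10:00–10:15, 11:45–13:45, 15:00–15:15.
Restricted to 10:00–14:00: 10:00–10:15, 11:45–13:45.
Windows ≥ 45 min: 11:45–13:45.
Earliest such window starts at 11:45.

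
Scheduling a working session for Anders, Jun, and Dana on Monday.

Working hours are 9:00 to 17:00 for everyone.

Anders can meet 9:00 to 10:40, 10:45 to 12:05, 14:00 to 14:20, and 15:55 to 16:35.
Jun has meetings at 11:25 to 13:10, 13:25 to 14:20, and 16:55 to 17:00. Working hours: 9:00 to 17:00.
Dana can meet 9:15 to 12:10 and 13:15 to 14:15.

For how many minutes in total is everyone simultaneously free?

125 minutes

Jun free within 09:00–17:00: 09:00–11:25, 13:10–13:25, 14:20–16:55.
Anders ∩ Jun: 09:00–10:40, 10:45–11:25, 15:55–16:35.
Anders ∩ Jun ∩ Dana: 09:15–10:40, 10:45–11:25.
Total common minutes: 85 + 40 = 125.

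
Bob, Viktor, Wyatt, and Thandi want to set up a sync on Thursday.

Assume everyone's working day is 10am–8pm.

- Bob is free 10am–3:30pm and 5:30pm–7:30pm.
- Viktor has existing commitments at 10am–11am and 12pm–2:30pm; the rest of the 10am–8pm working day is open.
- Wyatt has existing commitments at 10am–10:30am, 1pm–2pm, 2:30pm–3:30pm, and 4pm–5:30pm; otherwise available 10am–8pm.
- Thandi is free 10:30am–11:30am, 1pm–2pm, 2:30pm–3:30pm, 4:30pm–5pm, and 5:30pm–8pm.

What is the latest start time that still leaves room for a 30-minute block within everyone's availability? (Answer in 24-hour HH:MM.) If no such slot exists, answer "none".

Viktor free within 10:00–20:00: 11:00–12:00, 14:30–20:00.
Wyatt free within 10:00–20:00: 10:30–13:00, 14:00–14:30, 15:30–16:00, 17:30–20:00.
Bob ∩ Viktor: 11:00–12:00, 14:30–15:30, 17:30–19:30.
Bob ∩ Viktor ∩ Wyatt: 11:00–12:00, 17:30–19:30.
Bob ∩ Viktor ∩ Wyatt ∩ Thandi: 11:00–11:30, 17:30–19:30.
Windows ≥ 30 min: 11:00–11:30, 17:30–19:30.
Latest start in the last window 17:30–19:30 is 19:30 − 30 min = 19:00.

19:00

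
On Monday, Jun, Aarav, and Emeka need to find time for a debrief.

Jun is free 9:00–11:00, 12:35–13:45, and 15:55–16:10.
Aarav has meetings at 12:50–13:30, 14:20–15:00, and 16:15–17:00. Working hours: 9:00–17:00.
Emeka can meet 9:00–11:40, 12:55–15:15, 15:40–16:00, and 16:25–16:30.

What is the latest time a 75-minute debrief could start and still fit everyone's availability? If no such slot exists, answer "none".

09:45

Aarav free within 09:00–17:00: 09:00–12:50, 13:30–14:20, 15:00–16:15.
Jun ∩ Aarav: 09:00–11:00, 12:35–12:50, 13:30–13:45, 15:55–16:10.
Jun ∩ Aarav ∩ Emeka: 09:00–11:00, 13:30–13:45, 15:55–16:00.
Windows ≥ 75 min: 09:00–11:00.
Latest start in the last window 09:00–11:00 is 11:00 − 75 min = 09:45.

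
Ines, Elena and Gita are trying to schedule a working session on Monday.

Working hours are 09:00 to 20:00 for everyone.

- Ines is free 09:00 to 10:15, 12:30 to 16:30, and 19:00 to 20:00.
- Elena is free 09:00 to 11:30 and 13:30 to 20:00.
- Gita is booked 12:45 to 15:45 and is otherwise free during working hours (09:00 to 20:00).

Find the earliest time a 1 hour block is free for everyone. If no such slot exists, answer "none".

09:00

Gita free within 09:00–20:00: 09:00–12:45, 15:45–20:00.
Ines ∩ Elena: 09:00–10:15, 13:30–16:30, 19:00–20:00.
Ines ∩ Elena ∩ Gita: 09:00–10:15, 15:45–16:30, 19:00–20:00.
Windows ≥ 60 min: 09:00–10:15, 19:00–20:00.
Earliest such window starts at 09:00.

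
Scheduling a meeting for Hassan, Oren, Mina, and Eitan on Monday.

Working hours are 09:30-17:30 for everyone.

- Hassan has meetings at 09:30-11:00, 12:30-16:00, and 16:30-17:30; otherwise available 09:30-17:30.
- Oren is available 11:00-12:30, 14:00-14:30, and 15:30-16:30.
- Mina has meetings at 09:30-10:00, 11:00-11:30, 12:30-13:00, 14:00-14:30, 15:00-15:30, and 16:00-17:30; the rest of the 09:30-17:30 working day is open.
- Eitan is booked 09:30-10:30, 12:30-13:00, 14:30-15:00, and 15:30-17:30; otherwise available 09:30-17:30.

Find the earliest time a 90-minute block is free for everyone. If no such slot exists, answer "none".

Hassan free within 09:30–17:30: 11:00–12:30, 16:00–16:30.
Mina free within 09:30–17:30: 10:00–11:00, 11:30–12:30, 13:00–14:00, 14:30–15:00, 15:30–16:00.
Eitan free within 09:30–17:30: 10:30–12:30, 13:00–14:30, 15:00–15:30.
Hassan ∩ Oren: 11:00–12:30, 16:00–16:30.
Hassan ∩ Oren ∩ Mina: 11:30–12:30.
Hassan ∩ Oren ∩ Mina ∩ Eitan: 11:30–12:30.
Windows ≥ 90 min: (none).

none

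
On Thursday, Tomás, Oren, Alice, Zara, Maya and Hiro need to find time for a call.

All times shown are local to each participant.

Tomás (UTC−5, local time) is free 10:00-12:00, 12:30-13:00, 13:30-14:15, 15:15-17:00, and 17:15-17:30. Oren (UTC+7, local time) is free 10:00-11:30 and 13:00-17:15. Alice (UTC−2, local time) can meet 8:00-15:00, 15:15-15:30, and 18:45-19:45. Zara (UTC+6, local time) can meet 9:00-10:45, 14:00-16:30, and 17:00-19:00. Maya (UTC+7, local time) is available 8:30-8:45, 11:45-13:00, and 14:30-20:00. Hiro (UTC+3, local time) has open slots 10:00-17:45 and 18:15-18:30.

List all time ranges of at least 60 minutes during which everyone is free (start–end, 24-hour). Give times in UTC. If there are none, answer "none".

none

Tomás → UTC: 15:00–17:00, 17:30–18:00, 18:30–19:15, 20:15–22:00, 22:15–22:30.
Oren → UTC: 03:00–04:30, 06:00–10:15.
Alice → UTC: 10:00–17:00, 17:15–17:30, 20:45–21:45.
Zara → UTC: 03:00–04:45, 08:00–10:30, 11:00–13:00.
Maya → UTC: 01:30–01:45, 04:45–06:00, 07:30–13:00.
Hiro → UTC: 07:00–14:45, 15:15–15:30.
Tomás ∩ Oren: (none).
Tomás ∩ Oren ∩ Alice: (none).
Tomás ∩ Oren ∩ Alice ∩ Zara: (none).
Tomás ∩ Oren ∩ Alice ∩ Zara ∩ Maya: (none).
Tomás ∩ Oren ∩ Alice ∩ Zara ∩ Maya ∩ Hiro: (none).
Windows ≥ 60 min: (none).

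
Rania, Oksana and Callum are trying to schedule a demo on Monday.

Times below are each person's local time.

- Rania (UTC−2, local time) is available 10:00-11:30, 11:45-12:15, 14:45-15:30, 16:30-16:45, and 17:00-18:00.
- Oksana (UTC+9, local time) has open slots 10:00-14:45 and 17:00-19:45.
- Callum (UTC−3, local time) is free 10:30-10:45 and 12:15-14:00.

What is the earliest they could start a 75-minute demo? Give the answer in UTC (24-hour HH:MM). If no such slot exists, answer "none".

Rania → UTC: 12:00–13:30, 13:45–14:15, 16:45–17:30, 18:30–18:45, 19:00–20:00.
Oksana → UTC: 01:00–05:45, 08:00–10:45.
Callum → UTC: 13:30–13:45, 15:15–17:00.
Rania ∩ Oksana: (none).
Rania ∩ Oksana ∩ Callum: (none).
Windows ≥ 75 min: (none).

none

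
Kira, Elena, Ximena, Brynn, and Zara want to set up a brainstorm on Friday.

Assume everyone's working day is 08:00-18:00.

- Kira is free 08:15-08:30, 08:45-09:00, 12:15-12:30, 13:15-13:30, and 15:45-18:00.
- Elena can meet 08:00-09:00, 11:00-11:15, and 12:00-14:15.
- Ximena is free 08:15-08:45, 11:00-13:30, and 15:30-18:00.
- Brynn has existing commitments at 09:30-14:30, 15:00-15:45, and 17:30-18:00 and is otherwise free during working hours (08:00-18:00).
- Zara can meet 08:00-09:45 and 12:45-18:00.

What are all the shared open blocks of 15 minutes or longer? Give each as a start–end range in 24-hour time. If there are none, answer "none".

08:15–08:30

Brynn free within 08:00–18:00: 08:00–09:30, 14:30–15:00, 15:45–17:30.
Kira ∩ Elena: 08:15–08:30, 08:45–09:00, 12:15–12:30, 13:15–13:30.
Kira ∩ Elena ∩ Ximena: 08:15–08:30, 12:15–12:30, 13:15–13:30.
Kira ∩ Elena ∩ Ximena ∩ Brynn: 08:15–08:30.
Kira ∩ Elena ∩ Ximena ∩ Brynn ∩ Zara: 08:15–08:30.
Windows ≥ 15 min: 08:15–08:30.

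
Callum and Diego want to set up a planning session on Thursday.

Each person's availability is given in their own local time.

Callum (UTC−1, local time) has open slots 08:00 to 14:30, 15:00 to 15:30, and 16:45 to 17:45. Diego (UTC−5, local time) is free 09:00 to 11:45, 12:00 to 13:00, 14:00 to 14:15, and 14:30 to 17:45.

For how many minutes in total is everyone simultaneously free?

135 minutes

Callum → UTC: 09:00–15:30, 16:00–16:30, 17:45–18:45.
Diego → UTC: 14:00–16:45, 17:00–18:00, 19:00–19:15, 19:30–22:45.
Callum ∩ Diego: 14:00–15:30, 16:00–16:30, 17:45–18:00.
Total common minutes: 90 + 30 + 15 = 135.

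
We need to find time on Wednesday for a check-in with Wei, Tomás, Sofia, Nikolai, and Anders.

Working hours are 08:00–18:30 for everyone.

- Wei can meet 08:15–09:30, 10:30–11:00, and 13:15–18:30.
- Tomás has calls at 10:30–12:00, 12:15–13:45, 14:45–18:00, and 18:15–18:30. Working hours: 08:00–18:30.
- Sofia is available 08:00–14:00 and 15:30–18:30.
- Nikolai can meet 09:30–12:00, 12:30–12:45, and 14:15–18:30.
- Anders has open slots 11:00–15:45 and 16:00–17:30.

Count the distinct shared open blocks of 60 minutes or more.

0

Tomás free within 08:00–18:30: 08:00–10:30, 12:00–12:15, 13:45–14:45, 18:00–18:15.
Wei ∩ Tomás: 08:15–09:30, 13:45–14:45, 18:00–18:15.
Wei ∩ Tomás ∩ Sofia: 08:15–09:30, 13:45–14:00, 18:00–18:15.
Wei ∩ Tomás ∩ Sofia ∩ Nikolai: 18:00–18:15.
Wei ∩ Tomás ∩ Sofia ∩ Nikolai ∩ Anders: (none).
Windows ≥ 60 min: (none).
That's 0 windows.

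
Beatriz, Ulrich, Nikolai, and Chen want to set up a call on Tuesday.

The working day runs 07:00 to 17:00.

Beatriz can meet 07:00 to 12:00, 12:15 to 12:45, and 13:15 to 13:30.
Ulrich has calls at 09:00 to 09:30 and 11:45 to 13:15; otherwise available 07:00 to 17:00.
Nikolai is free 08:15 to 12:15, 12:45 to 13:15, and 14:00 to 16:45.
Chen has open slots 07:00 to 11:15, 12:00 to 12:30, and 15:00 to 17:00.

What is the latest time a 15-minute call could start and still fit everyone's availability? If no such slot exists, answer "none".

Ulrich free within 07:00–17:00: 07:00–09:00, 09:30–11:45, 13:15–17:00.
Beatriz ∩ Ulrich: 07:00–09:00, 09:30–11:45, 13:15–13:30.
Beatriz ∩ Ulrich ∩ Nikolai: 08:15–09:00, 09:30–11:45.
Beatriz ∩ Ulrich ∩ Nikolai ∩ Chen: 08:15–09:00, 09:30–11:15.
Windows ≥ 15 min: 08:15–09:00, 09:30–11:15.
Latest start in the last window 09:30–11:15 is 11:15 − 15 min = 11:00.

11:00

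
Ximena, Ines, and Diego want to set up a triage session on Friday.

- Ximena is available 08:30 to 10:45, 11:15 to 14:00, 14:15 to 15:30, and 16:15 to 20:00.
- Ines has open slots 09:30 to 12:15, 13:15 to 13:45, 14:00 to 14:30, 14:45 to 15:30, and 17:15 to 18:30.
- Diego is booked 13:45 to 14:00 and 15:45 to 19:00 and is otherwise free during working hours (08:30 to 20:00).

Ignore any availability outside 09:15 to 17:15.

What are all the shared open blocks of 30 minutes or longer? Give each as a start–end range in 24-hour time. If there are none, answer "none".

Diego free within 08:30–20:00: 08:30–13:45, 14:00–15:45, 19:00–20:00.
Ximena ∩ Ines: 09:30–10:45, 11:15–12:15, 13:15–13:45, 14:15–14:30, 14:45–15:30, 17:15–18:30.
Ximena ∩ Ines ∩ Diego: 09:30–10:45, 11:15–12:15, 13:15–13:45, 14:15–14:30, 14:45–15:30.
Restricted to 09:15–17:15: 09:30–10:45, 11:15–12:15, 13:15–13:45, 14:15–14:30, 14:45–15:30.
Windows ≥ 30 min: 09:30–10:45, 11:15–12:15, 13:15–13:45, 14:45–15:30.

09:30–10:45, 11:15–12:15, 13:15–13:45, 14:45–15:30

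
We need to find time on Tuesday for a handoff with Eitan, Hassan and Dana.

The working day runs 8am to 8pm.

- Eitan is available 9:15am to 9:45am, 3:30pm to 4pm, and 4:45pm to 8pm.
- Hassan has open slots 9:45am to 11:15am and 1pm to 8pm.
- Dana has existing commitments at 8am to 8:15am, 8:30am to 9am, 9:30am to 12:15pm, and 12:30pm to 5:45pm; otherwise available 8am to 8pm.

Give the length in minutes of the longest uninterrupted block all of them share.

135 minutes

Dana free within 08:00–20:00: 08:15–08:30, 09:00–09:30, 12:15–12:30, 17:45–20:00.
Eitan ∩ Hassan: 15:30–16:00, 16:45–20:00.
Eitan ∩ Hassan ∩ Dana: 17:45–20:00.
Single common window of 135 minutes.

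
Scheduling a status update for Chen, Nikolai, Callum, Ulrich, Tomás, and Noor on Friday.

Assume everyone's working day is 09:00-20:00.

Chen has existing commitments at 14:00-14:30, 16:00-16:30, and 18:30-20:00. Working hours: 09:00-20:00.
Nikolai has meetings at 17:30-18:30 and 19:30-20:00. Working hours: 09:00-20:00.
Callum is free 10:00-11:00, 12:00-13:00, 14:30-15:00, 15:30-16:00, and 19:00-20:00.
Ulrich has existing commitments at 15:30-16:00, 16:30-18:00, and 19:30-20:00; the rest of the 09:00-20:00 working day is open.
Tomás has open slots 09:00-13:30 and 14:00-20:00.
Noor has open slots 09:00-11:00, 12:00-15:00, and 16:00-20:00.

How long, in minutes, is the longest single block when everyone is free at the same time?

Chen free within 09:00–20:00: 09:00–14:00, 14:30–16:00, 16:30–18:30.
Nikolai free within 09:00–20:00: 09:00–17:30, 18:30–19:30.
Ulrich free within 09:00–20:00: 09:00–15:30, 16:00–16:30, 18:00–19:30.
Chen ∩ Nikolai: 09:00–14:00, 14:30–16:00, 16:30–17:30.
Chen ∩ Nikolai ∩ Callum: 10:00–11:00, 12:00–13:00, 14:30–15:00, 15:30–16:00.
Chen ∩ Nikolai ∩ Callum ∩ Ulrich: 10:00–11:00, 12:00–13:00, 14:30–15:00.
Chen ∩ Nikolai ∩ Callum ∩ Ulrich ∩ Tomás: 10:00–11:00, 12:00–13:00, 14:30–15:00.
Chen ∩ Nikolai ∩ Callum ∩ Ulrich ∩ Tomás ∩ Noor: 10:00–11:00, 12:00–13:00, 14:30–15:00.
Common window lengths: 60, 60, 30 min; longest is 60.

60 minutes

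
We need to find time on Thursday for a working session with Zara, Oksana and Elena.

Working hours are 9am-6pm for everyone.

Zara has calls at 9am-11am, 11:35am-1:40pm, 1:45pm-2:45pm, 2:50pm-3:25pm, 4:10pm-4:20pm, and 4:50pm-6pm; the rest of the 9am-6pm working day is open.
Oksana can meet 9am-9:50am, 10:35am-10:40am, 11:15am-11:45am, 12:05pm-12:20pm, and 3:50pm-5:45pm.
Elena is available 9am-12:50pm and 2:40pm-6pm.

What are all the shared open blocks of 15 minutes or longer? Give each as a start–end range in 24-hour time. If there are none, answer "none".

11:15–11:35, 15:50–16:10, 16:20–16:50

Zara free within 09:00–18:00: 11:00–11:35, 13:40–13:45, 14:45–14:50, 15:25–16:10, 16:20–16:50.
Zara ∩ Oksana: 11:15–11:35, 15:50–16:10, 16:20–16:50.
Zara ∩ Oksana ∩ Elena: 11:15–11:35, 15:50–16:10, 16:20–16:50.
Windows ≥ 15 min: 11:15–11:35, 15:50–16:10, 16:20–16:50.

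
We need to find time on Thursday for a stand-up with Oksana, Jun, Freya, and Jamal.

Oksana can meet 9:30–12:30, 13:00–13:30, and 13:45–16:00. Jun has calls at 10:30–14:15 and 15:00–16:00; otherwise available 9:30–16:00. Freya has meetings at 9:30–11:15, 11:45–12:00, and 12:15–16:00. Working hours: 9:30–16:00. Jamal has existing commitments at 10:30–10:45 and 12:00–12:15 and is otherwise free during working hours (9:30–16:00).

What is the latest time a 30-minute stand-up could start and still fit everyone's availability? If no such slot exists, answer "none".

none

Jun free within 09:30–16:00: 09:30–10:30, 14:15–15:00.
Freya free within 09:30–16:00: 11:15–11:45, 12:00–12:15.
Jamal free within 09:30–16:00: 09:30–10:30, 10:45–12:00, 12:15–16:00.
Oksana ∩ Jun: 09:30–10:30, 14:15–15:00.
Oksana ∩ Jun ∩ Freya: (none).
Oksana ∩ Jun ∩ Freya ∩ Jamal: (none).
Windows ≥ 30 min: (none).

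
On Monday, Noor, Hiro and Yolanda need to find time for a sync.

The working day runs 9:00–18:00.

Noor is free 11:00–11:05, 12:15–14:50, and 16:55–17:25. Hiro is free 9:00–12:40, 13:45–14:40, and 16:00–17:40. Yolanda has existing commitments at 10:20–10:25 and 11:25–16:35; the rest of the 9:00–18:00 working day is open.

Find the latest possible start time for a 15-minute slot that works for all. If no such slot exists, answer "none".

Yolanda free within 09:00–18:00: 09:00–10:20, 10:25–11:25, 16:35–18:00.
Noor ∩ Hiro: 11:00–11:05, 12:15–12:40, 13:45–14:40, 16:55–17:25.
Noor ∩ Hiro ∩ Yolanda: 11:00–11:05, 16:55–17:25.
Windows ≥ 15 min: 16:55–17:25.
Latest start in the last window 16:55–17:25 is 17:25 − 15 min = 17:10.

17:10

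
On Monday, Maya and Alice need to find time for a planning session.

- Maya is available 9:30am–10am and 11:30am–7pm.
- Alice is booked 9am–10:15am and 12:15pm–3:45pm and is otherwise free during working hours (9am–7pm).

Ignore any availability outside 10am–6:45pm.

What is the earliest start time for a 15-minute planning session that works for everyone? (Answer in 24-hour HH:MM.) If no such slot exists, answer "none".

Alice free within 09:00–19:00: 10:15–12:15, 15:45–19:00.
Maya ∩ Alice: 11:30–12:15, 15:45–19:00.
Restricted to 10:00–18:45: 11:30–12:15, 15:45–18:45.
Windows ≥ 15 min: 11:30–12:15, 15:45–18:45.
Earliest such window starts at 11:30.

11:30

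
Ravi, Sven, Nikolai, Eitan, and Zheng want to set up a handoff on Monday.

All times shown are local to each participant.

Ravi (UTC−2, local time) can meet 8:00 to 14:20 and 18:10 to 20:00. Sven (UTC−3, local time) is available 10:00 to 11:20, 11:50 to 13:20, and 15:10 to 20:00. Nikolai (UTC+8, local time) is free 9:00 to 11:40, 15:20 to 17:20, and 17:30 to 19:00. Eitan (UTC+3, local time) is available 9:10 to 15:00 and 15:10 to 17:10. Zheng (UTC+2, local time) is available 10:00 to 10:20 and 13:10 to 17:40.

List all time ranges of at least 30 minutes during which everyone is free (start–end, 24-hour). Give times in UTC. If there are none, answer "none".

none

Ravi → UTC: 10:00–16:20, 20:10–22:00.
Sven → UTC: 13:00–14:20, 14:50–16:20, 18:10–23:00.
Nikolai → UTC: 01:00–03:40, 07:20–09:20, 09:30–11:00.
Eitan → UTC: 06:10–12:00, 12:10–14:10.
Zheng → UTC: 08:00–08:20, 11:10–15:40.
Ravi ∩ Sven: 13:00–14:20, 14:50–16:20, 20:10–22:00.
Ravi ∩ Sven ∩ Nikolai: (none).
Ravi ∩ Sven ∩ Nikolai ∩ Eitan: (none).
Ravi ∩ Sven ∩ Nikolai ∩ Eitan ∩ Zheng: (none).
Windows ≥ 30 min: (none).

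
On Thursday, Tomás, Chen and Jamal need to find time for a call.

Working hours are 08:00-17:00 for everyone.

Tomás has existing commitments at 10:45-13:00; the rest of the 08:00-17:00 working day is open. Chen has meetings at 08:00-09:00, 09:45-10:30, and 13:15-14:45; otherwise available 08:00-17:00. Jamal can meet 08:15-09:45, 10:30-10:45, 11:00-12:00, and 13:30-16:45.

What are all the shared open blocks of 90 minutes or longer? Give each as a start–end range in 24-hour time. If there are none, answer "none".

14:45–16:45

Tomás free within 08:00–17:00: 08:00–10:45, 13:00–17:00.
Chen free within 08:00–17:00: 09:00–09:45, 10:30–13:15, 14:45–17:00.
Tomás ∩ Chen: 09:00–09:45, 10:30–10:45, 13:00–13:15, 14:45–17:00.
Tomás ∩ Chen ∩ Jamal: 09:00–09:45, 10:30–10:45, 14:45–16:45.
Windows ≥ 90 min: 14:45–16:45.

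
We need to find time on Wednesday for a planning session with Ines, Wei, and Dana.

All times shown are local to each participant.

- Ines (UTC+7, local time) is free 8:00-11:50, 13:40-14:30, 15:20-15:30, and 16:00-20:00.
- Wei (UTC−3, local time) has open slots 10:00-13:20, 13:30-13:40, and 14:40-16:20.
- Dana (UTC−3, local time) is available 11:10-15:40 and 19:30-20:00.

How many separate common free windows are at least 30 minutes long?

0

Ines → UTC: 01:00–04:50, 06:40–07:30, 08:20–08:30, 09:00–13:00.
Wei → UTC: 13:00–16:20, 16:30–16:40, 17:40–19:20.
Dana → UTC: 14:10–18:40, 22:30–23:00.
Ines ∩ Wei: (none).
Ines ∩ Wei ∩ Dana: (none).
Windows ≥ 30 min: (none).
That's 0 windows.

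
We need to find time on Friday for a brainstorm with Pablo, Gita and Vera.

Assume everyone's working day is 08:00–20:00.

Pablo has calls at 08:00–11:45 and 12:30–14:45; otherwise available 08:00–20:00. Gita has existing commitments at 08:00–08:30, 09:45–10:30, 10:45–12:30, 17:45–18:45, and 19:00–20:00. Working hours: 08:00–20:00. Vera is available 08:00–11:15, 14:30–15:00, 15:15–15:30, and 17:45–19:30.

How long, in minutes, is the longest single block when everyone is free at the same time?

15 minutes

Pablo free within 08:00–20:00: 11:45–12:30, 14:45–20:00.
Gita free within 08:00–20:00: 08:30–09:45, 10:30–10:45, 12:30–17:45, 18:45–19:00.
Pablo ∩ Gita: 14:45–17:45, 18:45–19:00.
Pablo ∩ Gita ∩ Vera: 14:45–15:00, 15:15–15:30, 18:45–19:00.
Common window lengths: 15, 15, 15 min; longest is 15.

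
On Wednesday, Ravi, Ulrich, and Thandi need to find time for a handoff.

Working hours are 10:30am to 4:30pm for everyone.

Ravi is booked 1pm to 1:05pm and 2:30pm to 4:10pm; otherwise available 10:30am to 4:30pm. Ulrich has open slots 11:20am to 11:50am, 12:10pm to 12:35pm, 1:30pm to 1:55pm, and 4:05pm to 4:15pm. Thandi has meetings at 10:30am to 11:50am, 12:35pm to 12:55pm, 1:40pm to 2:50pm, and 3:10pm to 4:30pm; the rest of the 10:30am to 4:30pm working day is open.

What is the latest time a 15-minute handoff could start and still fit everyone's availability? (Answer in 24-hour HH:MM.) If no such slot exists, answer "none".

12:20

Ravi free within 10:30–16:30: 10:30–13:00, 13:05–14:30, 16:10–16:30.
Thandi free within 10:30–16:30: 11:50–12:35, 12:55–13:40, 14:50–15:10.
Ravi ∩ Ulrich: 11:20–11:50, 12:10–12:35, 13:30–13:55, 16:10–16:15.
Ravi ∩ Ulrich ∩ Thandi: 12:10–12:35, 13:30–13:40.
Windows ≥ 15 min: 12:10–12:35.
Latest start in the last window 12:10–12:35 is 12:35 − 15 min = 12:20.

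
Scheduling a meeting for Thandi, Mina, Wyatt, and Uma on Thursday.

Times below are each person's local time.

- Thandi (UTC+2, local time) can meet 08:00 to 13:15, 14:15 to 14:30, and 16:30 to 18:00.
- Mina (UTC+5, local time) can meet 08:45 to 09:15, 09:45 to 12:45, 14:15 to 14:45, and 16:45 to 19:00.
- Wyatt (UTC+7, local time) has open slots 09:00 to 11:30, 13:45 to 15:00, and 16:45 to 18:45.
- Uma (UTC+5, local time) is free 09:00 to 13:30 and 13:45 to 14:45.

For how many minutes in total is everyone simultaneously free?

Thandi → UTC: 06:00–11:15, 12:15–12:30, 14:30–16:00.
Mina → UTC: 03:45–04:15, 04:45–07:45, 09:15–09:45, 11:45–14:00.
Wyatt → UTC: 02:00–04:30, 06:45–08:00, 09:45–11:45.
Uma → UTC: 04:00–08:30, 08:45–09:45.
Thandi ∩ Mina: 06:00–07:45, 09:15–09:45, 12:15–12:30.
Thandi ∩ Mina ∩ Wyatt: 06:45–07:45.
Thandi ∩ Mina ∩ Wyatt ∩ Uma: 06:45–07:45.
Total common minutes: 60.

60 minutes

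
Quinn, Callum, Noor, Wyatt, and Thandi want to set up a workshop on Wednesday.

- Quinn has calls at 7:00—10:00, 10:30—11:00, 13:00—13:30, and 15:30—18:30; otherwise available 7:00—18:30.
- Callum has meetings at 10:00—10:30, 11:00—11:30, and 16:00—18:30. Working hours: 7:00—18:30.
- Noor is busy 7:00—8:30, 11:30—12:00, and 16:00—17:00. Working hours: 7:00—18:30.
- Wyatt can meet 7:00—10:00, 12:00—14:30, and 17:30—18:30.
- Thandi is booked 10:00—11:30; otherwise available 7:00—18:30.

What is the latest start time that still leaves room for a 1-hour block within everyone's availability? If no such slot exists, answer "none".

13:30

Quinn free within 07:00–18:30: 10:00–10:30, 11:00–13:00, 13:30–15:30.
Callum free within 07:00–18:30: 07:00–10:00, 10:30–11:00, 11:30–16:00.
Noor free within 07:00–18:30: 08:30–11:30, 12:00–16:00, 17:00–18:30.
Thandi free within 07:00–18:30: 07:00–10:00, 11:30–18:30.
Quinn ∩ Callum: 11:30–13:00, 13:30–15:30.
Quinn ∩ Callum ∩ Noor: 12:00–13:00, 13:30–15:30.
Quinn ∩ Callum ∩ Noor ∩ Wyatt: 12:00–13:00, 13:30–14:30.
Quinn ∩ Callum ∩ Noor ∩ Wyatt ∩ Thandi: 12:00–13:00, 13:30–14:30.
Windows ≥ 60 min: 12:00–13:00, 13:30–14:30.
Latest start in the last window 13:30–14:30 is 14:30 − 60 min = 13:30.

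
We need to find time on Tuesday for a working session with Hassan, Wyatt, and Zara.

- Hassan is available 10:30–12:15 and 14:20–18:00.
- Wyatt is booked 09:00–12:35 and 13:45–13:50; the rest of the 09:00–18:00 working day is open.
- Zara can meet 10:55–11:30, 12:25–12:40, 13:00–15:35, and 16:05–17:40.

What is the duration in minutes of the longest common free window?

95 minutes

Wyatt free within 09:00–18:00: 12:35–13:45, 13:50–18:00.
Hassan ∩ Wyatt: 14:20–18:00.
Hassan ∩ Wyatt ∩ Zara: 14:20–15:35, 16:05–17:40.
Common window lengths: 75, 95 min; longest is 95.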